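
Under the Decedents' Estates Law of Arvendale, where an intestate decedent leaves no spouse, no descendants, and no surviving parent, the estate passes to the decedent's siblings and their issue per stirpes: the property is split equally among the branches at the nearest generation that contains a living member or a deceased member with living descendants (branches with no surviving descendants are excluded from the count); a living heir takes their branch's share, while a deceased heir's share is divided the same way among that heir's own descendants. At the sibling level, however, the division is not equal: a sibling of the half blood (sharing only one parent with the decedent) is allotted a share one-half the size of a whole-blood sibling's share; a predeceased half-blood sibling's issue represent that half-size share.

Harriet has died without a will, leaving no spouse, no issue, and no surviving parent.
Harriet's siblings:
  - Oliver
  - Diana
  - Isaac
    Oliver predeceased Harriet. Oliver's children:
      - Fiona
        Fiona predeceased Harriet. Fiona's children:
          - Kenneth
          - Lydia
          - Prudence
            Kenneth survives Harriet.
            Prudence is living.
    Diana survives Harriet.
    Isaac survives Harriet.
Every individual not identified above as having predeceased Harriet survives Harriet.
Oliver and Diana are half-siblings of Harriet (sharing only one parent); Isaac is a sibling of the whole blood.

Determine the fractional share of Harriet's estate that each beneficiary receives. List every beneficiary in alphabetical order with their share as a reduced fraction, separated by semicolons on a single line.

No spouse, descendants, or parent survives, so the estate passes to Harriet's siblings per stirpes.
Half-blood siblings count for one-half the weight of whole-blood siblings at the initial division.
Dividing 1 in proportion to weights (total weight 2): Oliver (weight 1/2) → 1/4; Diana (weight 1/2) → 1/4; Isaac (weight 1) → 1/2.
Oliver predeceased; the 1/4 allotted to Oliver's branch passes to Oliver's issue by representation.
Fiona's line is the sole branch at this level, so the full 1/4 passes to Fiona's issue by representation.
The 1/4 is divided into 3 equal shares of 1/12 among Kenneth, Lydia, Prudence.
Kenneth is living and takes 1/12.
Lydia is living and takes 1/12.
Prudence is living and takes 1/12.
Diana is living and takes 1/4.
Isaac is living and takes 1/2.

Diana 1/4; Isaac 1/2; Kenneth 1/12; Lydia 1/12; Prudence 1/12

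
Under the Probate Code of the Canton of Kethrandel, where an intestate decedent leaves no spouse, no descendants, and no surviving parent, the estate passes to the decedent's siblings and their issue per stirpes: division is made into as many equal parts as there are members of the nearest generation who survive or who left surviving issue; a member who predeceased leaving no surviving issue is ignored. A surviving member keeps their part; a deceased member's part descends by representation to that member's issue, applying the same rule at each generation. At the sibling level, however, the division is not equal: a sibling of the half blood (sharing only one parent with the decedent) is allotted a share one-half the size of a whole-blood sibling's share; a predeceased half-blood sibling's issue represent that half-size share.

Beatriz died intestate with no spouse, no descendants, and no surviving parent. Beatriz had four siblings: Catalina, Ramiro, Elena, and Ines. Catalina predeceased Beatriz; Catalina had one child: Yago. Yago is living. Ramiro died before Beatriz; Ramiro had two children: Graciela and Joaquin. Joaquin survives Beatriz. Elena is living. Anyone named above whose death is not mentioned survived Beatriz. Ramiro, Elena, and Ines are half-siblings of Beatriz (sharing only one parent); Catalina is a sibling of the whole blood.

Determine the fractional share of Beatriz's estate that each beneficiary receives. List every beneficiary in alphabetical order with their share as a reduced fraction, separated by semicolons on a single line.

No spouse, descendants, or parent survives, so the estate passes to Beatriz's siblings per stirpes.
Half-blood siblings count for one-half the weight of whole-blood siblings at the initial division.
Dividing 1 in proportion to weights (total weight 5/2): Catalina (weight 1) → 2/5; Ramiro (weight 1/2) → 1/5; Elena (weight 1/2) → 1/5; Ines (weight 1/2) → 1/5.
Catalina predeceased; the 2/5 allotted to Catalina's branch passes to Catalina's issue by representation.
Yago is the sole taker at this level and receives the full 2/5.
Ramiro predeceased; the 1/5 allotted to Ramiro's branch passes to Ramiro's issue by representation.
The 1/5 is divided into 2 equal shares of 1/10 among Graciela, Joaquin.
Graciela is living and takes 1/10.
Joaquin is living and takes 1/10.
Elena is living and takes 1/5.
Ines is living and takes 1/5.

Elena 1/5; Graciela 1/10; Ines 1/5; Joaquin 1/10; Yago 2/5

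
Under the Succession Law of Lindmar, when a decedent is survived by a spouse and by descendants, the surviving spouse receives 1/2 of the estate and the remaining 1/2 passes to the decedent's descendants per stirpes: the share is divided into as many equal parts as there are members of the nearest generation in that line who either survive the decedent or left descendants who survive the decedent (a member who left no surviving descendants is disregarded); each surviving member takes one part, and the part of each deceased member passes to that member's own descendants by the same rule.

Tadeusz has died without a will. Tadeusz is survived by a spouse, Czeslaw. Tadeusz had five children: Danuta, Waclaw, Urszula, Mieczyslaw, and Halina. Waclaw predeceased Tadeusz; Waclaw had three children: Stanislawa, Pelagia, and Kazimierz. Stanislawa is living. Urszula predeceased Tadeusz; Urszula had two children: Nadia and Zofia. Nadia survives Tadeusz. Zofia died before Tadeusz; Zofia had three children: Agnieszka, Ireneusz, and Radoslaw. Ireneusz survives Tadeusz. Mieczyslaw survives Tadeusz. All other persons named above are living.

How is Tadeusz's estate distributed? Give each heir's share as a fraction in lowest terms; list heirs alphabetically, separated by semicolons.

Czeslaw, as surviving spouse, takes 1/2.
The remaining 1/2 passes to Tadeusz's descendants per stirpes.
The 1/2 is divided into 5 equal shares of 1/10 among Danuta, Waclaw, Urszula, Mieczyslaw, Halina.
Danuta is living and takes 1/10.
Waclaw predeceased; the 1/10 allotted to Waclaw's branch passes to Waclaw's issue by representation.
The 1/10 is divided into 3 equal shares of 1/30 among Stanislawa, Pelagia, Kazimierz.
Stanislawa is living and takes 1/30.
Pelagia is living and takes 1/30.
Kazimierz is living and takes 1/30.
Urszula predeceased; the 1/10 allotted to Urszula's branch passes to Urszula's issue by representation.
The 1/10 is divided into 2 equal shares of 1/20 among Nadia, Zofia.
Nadia is living and takes 1/20.
Zofia predeceased; the 1/20 allotted to Zofia's branch passes to Zofia's issue by representation.
The 1/20 is divided into 3 equal shares of 1/60 among Agnieszka, Ireneusz, Radoslaw.
Agnieszka is living and takes 1/60.
Ireneusz is living and takes 1/60.
Radoslaw is living and takes 1/60.
Mieczyslaw is living and takes 1/10.
Halina is living and takes 1/10.

Agnieszka 1/60; Czeslaw 1/2; Danuta 1/10; Halina 1/10; Ireneusz 1/60; Kazimierz 1/30; Mieczyslaw 1/10; Nadia 1/20; Pelagia 1/30; Radoslaw 1/60; Stanislawa 1/30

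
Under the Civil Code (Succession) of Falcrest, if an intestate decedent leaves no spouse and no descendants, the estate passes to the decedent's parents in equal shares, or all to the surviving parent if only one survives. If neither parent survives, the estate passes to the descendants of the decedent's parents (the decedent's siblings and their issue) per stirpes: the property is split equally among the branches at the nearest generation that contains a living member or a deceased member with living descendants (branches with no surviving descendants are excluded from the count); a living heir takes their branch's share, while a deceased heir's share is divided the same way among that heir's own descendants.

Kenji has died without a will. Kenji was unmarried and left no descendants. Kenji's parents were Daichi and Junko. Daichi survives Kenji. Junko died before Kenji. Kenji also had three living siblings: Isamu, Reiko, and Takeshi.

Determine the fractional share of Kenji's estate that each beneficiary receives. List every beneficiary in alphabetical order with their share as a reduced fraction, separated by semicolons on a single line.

Daichi 1

Only one parent, Daichi, survives, so Daichi takes the entire estate. The siblings take nothing because a surviving parent has priority.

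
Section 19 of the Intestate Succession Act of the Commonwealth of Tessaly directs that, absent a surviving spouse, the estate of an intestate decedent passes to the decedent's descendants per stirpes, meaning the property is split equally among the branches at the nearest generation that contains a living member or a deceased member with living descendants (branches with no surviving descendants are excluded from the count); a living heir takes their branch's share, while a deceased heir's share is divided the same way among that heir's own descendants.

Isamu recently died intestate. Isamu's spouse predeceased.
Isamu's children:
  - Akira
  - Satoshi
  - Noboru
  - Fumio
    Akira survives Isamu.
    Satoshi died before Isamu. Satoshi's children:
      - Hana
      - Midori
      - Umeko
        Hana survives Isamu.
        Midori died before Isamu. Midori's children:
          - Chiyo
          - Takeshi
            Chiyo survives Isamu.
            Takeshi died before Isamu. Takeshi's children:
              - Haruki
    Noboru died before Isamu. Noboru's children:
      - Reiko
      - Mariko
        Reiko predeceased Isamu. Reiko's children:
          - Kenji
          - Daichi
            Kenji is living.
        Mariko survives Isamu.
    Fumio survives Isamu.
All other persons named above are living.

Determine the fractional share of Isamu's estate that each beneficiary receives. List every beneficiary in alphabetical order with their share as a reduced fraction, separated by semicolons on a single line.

Akira 1/4; Chiyo 1/24; Daichi 1/16; Fumio 1/4; Hana 1/12; Haruki 1/24; Kenji 1/16; Mariko 1/8; Umeko 1/12

There is no surviving spouse, so the entire estate passes to Isamu's descendants per stirpes.
The estate is divided into 4 equal shares of 1/4 among Akira, Satoshi, Noboru, Fumio.
Akira is living and takes 1/4.
Satoshi predeceased; the 1/4 allotted to Satoshi's branch passes to Satoshi's issue by representation.
The 1/4 is divided into 3 equal shares of 1/12 among Hana, Midori, Umeko.
Hana is living and takes 1/12.
Midori predeceased; the 1/12 allotted to Midori's branch passes to Midori's issue by representation.
The 1/12 is divided into 2 equal shares of 1/24 among Chiyo, Takeshi.
Chiyo is living and takes 1/24.
Takeshi predeceased; the 1/24 allotted to Takeshi's branch passes to Takeshi's issue by representation.
Haruki is the sole taker at this level and receives the full 1/24.
Umeko is living and takes 1/12.
Noboru predeceased; the 1/4 allotted to Noboru's branch passes to Noboru's issue by representation.
The 1/4 is divided into 2 equal shares of 1/8 among Reiko, Mariko.
Reiko predeceased; the 1/8 allotted to Reiko's branch passes to Reiko's issue by representation.
The 1/8 is divided into 2 equal shares of 1/16 among Kenji, Daichi.
Kenji is living and takes 1/16.
Daichi is living and takes 1/16.
Mariko is living and takes 1/8.
Fumio is living and takes 1/4.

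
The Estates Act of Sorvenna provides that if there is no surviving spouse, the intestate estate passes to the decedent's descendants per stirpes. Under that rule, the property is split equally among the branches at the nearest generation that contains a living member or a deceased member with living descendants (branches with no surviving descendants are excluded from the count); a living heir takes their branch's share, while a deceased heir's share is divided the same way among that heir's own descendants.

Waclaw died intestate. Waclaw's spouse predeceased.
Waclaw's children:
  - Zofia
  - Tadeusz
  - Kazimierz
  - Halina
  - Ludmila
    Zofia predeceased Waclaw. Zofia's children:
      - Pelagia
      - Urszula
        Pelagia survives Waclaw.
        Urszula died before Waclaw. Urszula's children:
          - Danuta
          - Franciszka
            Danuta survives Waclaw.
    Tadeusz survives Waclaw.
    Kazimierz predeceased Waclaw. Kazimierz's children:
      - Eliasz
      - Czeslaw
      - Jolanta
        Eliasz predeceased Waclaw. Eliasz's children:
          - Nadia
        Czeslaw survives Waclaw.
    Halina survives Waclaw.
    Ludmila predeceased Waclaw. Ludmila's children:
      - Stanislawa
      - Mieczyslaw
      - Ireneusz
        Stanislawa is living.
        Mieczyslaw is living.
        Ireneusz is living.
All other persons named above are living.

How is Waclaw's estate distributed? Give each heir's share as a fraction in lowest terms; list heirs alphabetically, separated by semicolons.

Czeslaw 1/15; Danuta 1/20; Franciszka 1/20; Halina 1/5; Ireneusz 1/15; Jolanta 1/15; Mieczyslaw 1/15; Nadia 1/15; Pelagia 1/10; Stanislawa 1/15; Tadeusz 1/5

There is no surviving spouse, so the entire estate passes to Waclaw's descendants per stirpes.
The estate is divided into 5 equal shares of 1/5 among Zofia, Tadeusz, Kazimierz, Halina, Ludmila.
Zofia predeceased; the 1/5 allotted to Zofia's branch passes to Zofia's issue by representation.
The 1/5 is divided into 2 equal shares of 1/10 among Pelagia, Urszula.
Pelagia is living and takes 1/10.
Urszula predeceased; the 1/10 allotted to Urszula's branch passes to Urszula's issue by representation.
The 1/10 is divided into 2 equal shares of 1/20 among Danuta, Franciszka.
Danuta is living and takes 1/20.
Franciszka is living and takes 1/20.
Tadeusz is living and takes 1/5.
Kazimierz predeceased; the 1/5 allotted to Kazimierz's branch passes to Kazimierz's issue by representation.
The 1/5 is divided into 3 equal shares of 1/15 among Eliasz, Czeslaw, Jolanta.
Eliasz predeceased; the 1/15 allotted to Eliasz's branch passes to Eliasz's issue by representation.
Nadia is the sole taker at this level and receives the full 1/15.
Czeslaw is living and takes 1/15.
Jolanta is living and takes 1/15.
Halina is living and takes 1/5.
Ludmila predeceased; the 1/5 allotted to Ludmila's branch passes to Ludmila's issue by representation.
The 1/5 is divided into 3 equal shares of 1/15 among Stanislawa, Mieczyslaw, Ireneusz.
Stanislawa is living and takes 1/15.
Mieczyslaw is living and takes 1/15.
Ireneusz is living and takes 1/15.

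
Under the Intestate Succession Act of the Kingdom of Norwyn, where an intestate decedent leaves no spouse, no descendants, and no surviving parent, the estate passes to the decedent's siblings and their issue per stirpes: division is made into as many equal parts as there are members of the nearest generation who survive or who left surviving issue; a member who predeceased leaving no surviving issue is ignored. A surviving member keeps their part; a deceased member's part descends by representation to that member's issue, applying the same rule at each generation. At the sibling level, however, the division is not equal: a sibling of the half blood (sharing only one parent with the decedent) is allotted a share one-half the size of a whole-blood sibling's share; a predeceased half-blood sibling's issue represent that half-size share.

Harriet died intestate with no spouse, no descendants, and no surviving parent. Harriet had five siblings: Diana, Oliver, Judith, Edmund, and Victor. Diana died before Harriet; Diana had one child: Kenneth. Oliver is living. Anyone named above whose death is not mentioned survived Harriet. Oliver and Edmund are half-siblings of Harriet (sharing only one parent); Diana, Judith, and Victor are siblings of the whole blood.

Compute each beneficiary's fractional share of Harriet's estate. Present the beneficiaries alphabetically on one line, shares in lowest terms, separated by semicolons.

Edmund 1/8; Judith 1/4; Kenneth 1/4; Oliver 1/8; Victor 1/4

No spouse, descendants, or parent survives, so the estate passes to Harriet's siblings per stirpes.
Half-blood siblings count for one-half the weight of whole-blood siblings at the initial division.
Dividing 1 in proportion to weights (total weight 4): Diana (weight 1) → 1/4; Oliver (weight 1/2) → 1/8; Judith (weight 1) → 1/4; Edmund (weight 1/2) → 1/8; Victor (weight 1) → 1/4.
Diana predeceased; the 1/4 allotted to Diana's branch passes to Diana's issue by representation.
Kenneth is the sole taker at this level and receives the full 1/4.
Oliver is living and takes 1/8.
Judith is living and takes 1/4.
Edmund is living and takes 1/8.
Victor is living and takes 1/4.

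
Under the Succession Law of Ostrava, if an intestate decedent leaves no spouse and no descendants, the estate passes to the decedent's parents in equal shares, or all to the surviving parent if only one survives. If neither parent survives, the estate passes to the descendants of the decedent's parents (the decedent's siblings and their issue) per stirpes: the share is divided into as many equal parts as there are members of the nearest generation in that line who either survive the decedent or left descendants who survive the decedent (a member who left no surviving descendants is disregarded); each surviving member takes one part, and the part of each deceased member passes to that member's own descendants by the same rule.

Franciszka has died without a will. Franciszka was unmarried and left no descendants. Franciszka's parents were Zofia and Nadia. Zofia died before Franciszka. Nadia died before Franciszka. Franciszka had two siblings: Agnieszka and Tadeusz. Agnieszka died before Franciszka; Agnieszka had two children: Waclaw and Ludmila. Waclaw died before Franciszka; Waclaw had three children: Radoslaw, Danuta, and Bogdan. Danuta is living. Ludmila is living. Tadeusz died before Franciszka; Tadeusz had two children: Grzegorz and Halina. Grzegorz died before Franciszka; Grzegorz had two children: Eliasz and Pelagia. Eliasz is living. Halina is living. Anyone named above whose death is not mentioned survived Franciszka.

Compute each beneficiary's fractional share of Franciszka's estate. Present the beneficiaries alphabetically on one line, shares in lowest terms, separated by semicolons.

Bogdan 1/12; Danuta 1/12; Eliasz 1/8; Halina 1/4; Ludmila 1/4; Pelagia 1/8; Radoslaw 1/12

Neither parent survives and there are no descendants, so the estate passes to Franciszka's siblings and their issue per stirpes.
The estate is divided into 2 equal shares of 1/2 among Agnieszka, Tadeusz.
Agnieszka predeceased; the 1/2 allotted to Agnieszka's branch passes to Agnieszka's issue by representation.
The 1/2 is divided into 2 equal shares of 1/4 among Waclaw, Ludmila.
Waclaw predeceased; the 1/4 allotted to Waclaw's branch passes to Waclaw's issue by representation.
The 1/4 is divided into 3 equal shares of 1/12 among Radoslaw, Danuta, Bogdan.
Radoslaw is living and takes 1/12.
Danuta is living and takes 1/12.
Bogdan is living and takes 1/12.
Ludmila is living and takes 1/4.
Tadeusz predeceased; the 1/2 allotted to Tadeusz's branch passes to Tadeusz's issue by representation.
The 1/2 is divided into 2 equal shares of 1/4 among Grzegorz, Halina.
Grzegorz predeceased; the 1/4 allotted to Grzegorz's branch passes to Grzegorz's issue by representation.
The 1/4 is divided into 2 equal shares of 1/8 among Eliasz, Pelagia.
Eliasz is living and takes 1/8.
Pelagia is living and takes 1/8.
Halina is living and takes 1/4.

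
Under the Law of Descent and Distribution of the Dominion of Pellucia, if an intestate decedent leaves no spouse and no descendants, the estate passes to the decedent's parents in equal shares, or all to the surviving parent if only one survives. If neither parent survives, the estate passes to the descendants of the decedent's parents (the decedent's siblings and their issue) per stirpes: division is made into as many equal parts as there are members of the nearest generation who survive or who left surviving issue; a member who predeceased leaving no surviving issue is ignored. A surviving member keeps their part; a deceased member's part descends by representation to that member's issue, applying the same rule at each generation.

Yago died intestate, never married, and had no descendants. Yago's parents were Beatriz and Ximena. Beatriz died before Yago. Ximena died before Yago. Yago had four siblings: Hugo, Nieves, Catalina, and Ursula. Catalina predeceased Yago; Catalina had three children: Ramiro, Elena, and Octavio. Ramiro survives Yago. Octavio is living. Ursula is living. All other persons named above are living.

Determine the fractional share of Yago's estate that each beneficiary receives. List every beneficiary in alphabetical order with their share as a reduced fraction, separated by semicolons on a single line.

Neither parent survives and there are no descendants, so the estate passes to Yago's siblings and their issue per stirpes.
The estate is divided into 4 equal shares of 1/4 among Hugo, Nieves, Catalina, Ursula.
Hugo is living and takes 1/4.
Nieves is living and takes 1/4.
Catalina predeceased; the 1/4 allotted to Catalina's branch passes to Catalina's issue by representation.
The 1/4 is divided into 3 equal shares of 1/12 among Ramiro, Elena, Octavio.
Ramiro is living and takes 1/12.
Elena is living and takes 1/12.
Octavio is living and takes 1/12.
Ursula is living and takes 1/4.

Elena 1/12; Hugo 1/4; Nieves 1/4; Octavio 1/12; Ramiro 1/12; Ursula 1/4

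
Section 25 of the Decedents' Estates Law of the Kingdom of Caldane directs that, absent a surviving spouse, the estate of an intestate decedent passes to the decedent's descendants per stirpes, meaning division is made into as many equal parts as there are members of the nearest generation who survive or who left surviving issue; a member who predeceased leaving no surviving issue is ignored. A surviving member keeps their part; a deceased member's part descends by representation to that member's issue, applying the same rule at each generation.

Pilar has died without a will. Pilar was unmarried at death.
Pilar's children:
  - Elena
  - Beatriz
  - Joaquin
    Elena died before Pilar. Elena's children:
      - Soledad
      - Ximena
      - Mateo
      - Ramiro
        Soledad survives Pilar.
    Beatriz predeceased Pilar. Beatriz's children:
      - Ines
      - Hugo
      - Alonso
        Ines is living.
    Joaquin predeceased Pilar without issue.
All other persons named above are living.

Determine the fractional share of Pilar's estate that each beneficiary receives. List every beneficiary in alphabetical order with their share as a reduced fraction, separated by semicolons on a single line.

There is no surviving spouse, so the entire estate passes to Pilar's descendants per stirpes.
Joaquin left no surviving issue, so that branch lapses and is disregarded.
The estate is divided into 2 equal shares of 1/2 among Elena, Beatriz.
Elena predeceased; the 1/2 allotted to Elena's branch passes to Elena's issue by representation.
The 1/2 is divided into 4 equal shares of 1/8 among Soledad, Ximena, Mateo, Ramiro.
Soledad is living and takes 1/8.
Ximena is living and takes 1/8.
Mateo is living and takes 1/8.
Ramiro is living and takes 1/8.
Beatriz predeceased; the 1/2 allotted to Beatriz's branch passes to Beatriz's issue by representation.
The 1/2 is divided into 3 equal shares of 1/6 among Ines, Hugo, Alonso.
Ines is living and takes 1/6.
Hugo is living and takes 1/6.
Alonso is living and takes 1/6.

Alonso 1/6; Hugo 1/6; Ines 1/6; Mateo 1/8; Ramiro 1/8; Soledad 1/8; Ximena 1/8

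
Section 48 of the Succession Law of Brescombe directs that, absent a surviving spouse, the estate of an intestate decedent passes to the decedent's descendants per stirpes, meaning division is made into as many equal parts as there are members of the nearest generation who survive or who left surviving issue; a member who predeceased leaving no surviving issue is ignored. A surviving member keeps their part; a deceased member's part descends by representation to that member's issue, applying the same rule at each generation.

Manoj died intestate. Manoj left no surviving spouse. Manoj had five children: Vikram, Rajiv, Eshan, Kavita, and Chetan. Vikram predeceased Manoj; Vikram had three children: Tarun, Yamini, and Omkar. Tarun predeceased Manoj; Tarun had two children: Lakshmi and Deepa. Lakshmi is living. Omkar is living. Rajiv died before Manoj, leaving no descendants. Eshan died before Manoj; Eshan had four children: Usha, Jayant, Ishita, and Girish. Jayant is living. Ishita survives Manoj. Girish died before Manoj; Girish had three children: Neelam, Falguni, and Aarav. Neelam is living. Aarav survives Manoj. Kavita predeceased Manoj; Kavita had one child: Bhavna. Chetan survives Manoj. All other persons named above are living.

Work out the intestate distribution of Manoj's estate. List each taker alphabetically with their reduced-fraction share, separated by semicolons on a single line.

There is no surviving spouse, so the entire estate passes to Manoj's descendants per stirpes.
Rajiv left no surviving issue, so that branch lapses and is disregarded.
The estate is divided into 4 equal shares of 1/4 among Vikram, Eshan, Kavita, Chetan.
Vikram predeceased; the 1/4 allotted to Vikram's branch passes to Vikram's issue by representation.
The 1/4 is divided into 3 equal shares of 1/12 among Tarun, Yamini, Omkar.
Tarun predeceased; the 1/12 allotted to Tarun's branch passes to Tarun's issue by representation.
The 1/12 is divided into 2 equal shares of 1/24 among Lakshmi, Deepa.
Lakshmi is living and takes 1/24.
Deepa is living and takes 1/24.
Yamini is living and takes 1/12.
Omkar is living and takes 1/12.
Eshan predeceased; the 1/4 allotted to Eshan's branch passes to Eshan's issue by representation.
The 1/4 is divided into 4 equal shares of 1/16 among Usha, Jayant, Ishita, Girish.
Usha is living and takes 1/16.
Jayant is living and takes 1/16.
Ishita is living and takes 1/16.
Girish predeceased; the 1/16 allotted to Girish's branch passes to Girish's issue by representation.
The 1/16 is divided into 3 equal shares of 1/48 among Neelam, Falguni, Aarav.
Neelam is living and takes 1/48.
Falguni is living and takes 1/48.
Aarav is living and takes 1/48.
Kavita predeceased; the 1/4 allotted to Kavita's branch passes to Kavita's issue by representation.
Bhavna is the sole taker at this level and receives the full 1/4.
Chetan is living and takes 1/4.

Aarav 1/48; Bhavna 1/4; Chetan 1/4; Deepa 1/24; Falguni 1/48; Ishita 1/16; Jayant 1/16; Lakshmi 1/24; Neelam 1/48; Omkar 1/12; Usha 1/16; Yamini 1/12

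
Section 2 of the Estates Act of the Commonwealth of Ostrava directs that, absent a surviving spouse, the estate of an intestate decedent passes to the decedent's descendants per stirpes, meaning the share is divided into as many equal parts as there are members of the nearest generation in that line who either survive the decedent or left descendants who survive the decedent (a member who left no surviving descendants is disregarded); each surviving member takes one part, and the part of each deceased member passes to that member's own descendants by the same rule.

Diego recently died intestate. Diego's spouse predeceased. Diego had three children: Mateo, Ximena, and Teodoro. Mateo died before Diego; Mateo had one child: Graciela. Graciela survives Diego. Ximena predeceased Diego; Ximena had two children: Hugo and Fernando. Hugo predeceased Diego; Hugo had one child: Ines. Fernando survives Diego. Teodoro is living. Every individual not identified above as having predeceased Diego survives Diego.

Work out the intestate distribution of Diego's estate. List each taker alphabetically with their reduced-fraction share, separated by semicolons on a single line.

Fernando 1/6; Graciela 1/3; Ines 1/6; Teodoro 1/3

There is no surviving spouse, so the entire estate passes to Diego's descendants per stirpes.
The estate is divided into 3 equal shares of 1/3 among Mateo, Ximena, Teodoro.
Mateo predeceased; the 1/3 allotted to Mateo's branch passes to Mateo's issue by representation.
Graciela is the sole taker at this level and receives the full 1/3.
Ximena predeceased; the 1/3 allotted to Ximena's branch passes to Ximena's issue by representation.
The 1/3 is divided into 2 equal shares of 1/6 among Hugo, Fernando.
Hugo predeceased; the 1/6 allotted to Hugo's branch passes to Hugo's issue by representation.
Ines is the sole taker at this level and receives the full 1/6.
Fernando is living and takes 1/6.
Teodoro is living and takes 1/3.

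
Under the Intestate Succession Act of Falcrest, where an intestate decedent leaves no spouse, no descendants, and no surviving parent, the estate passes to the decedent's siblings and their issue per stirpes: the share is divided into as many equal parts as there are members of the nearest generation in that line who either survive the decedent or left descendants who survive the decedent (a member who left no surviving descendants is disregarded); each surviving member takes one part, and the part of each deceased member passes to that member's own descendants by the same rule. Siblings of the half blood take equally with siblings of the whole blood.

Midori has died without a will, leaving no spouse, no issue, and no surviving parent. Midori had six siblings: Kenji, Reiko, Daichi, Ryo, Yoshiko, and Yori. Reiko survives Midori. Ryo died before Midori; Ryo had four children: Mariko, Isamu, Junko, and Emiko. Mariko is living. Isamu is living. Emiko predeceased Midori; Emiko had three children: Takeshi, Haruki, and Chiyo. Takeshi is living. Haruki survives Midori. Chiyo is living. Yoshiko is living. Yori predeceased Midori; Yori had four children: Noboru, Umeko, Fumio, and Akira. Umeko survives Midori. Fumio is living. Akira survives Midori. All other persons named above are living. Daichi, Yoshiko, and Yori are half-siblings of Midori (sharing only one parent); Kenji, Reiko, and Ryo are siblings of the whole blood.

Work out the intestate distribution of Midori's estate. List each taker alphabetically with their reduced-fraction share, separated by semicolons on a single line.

Akira 1/24; Chiyo 1/72; Daichi 1/6; Fumio 1/24; Haruki 1/72; Isamu 1/24; Junko 1/24; Kenji 1/6; Mariko 1/24; Noboru 1/24; Reiko 1/6; Takeshi 1/72; Umeko 1/24; Yoshiko 1/6

No spouse, descendants, or parent survives, so the estate passes to Midori's siblings per stirpes.
Half-blood and whole-blood siblings take equally under the stated rule.
The estate is divided into 6 equal shares of 1/6 among Kenji, Reiko, Daichi, Ryo, Yoshiko, Yori.
Kenji is living and takes 1/6.
Reiko is living and takes 1/6.
Daichi is living and takes 1/6.
Ryo predeceased; the 1/6 allotted to Ryo's branch passes to Ryo's issue by representation.
The 1/6 is divided into 4 equal shares of 1/24 among Mariko, Isamu, Junko, Emiko.
Mariko is living and takes 1/24.
Isamu is living and takes 1/24.
Junko is living and takes 1/24.
Emiko predeceased; the 1/24 allotted to Emiko's branch passes to Emiko's issue by representation.
The 1/24 is divided into 3 equal shares of 1/72 among Takeshi, Haruki, Chiyo.
Takeshi is living and takes 1/72.
Haruki is living and takes 1/72.
Chiyo is living and takes 1/72.
Yoshiko is living and takes 1/6.
Yori predeceased; the 1/6 allotted to Yori's branch passes to Yori's issue by representation.
The 1/6 is divided into 4 equal shares of 1/24 among Noboru, Umeko, Fumio, Akira.
Noboru is living and takes 1/24.
Umeko is living and takes 1/24.
Fumio is living and takes 1/24.
Akira is living and takes 1/24.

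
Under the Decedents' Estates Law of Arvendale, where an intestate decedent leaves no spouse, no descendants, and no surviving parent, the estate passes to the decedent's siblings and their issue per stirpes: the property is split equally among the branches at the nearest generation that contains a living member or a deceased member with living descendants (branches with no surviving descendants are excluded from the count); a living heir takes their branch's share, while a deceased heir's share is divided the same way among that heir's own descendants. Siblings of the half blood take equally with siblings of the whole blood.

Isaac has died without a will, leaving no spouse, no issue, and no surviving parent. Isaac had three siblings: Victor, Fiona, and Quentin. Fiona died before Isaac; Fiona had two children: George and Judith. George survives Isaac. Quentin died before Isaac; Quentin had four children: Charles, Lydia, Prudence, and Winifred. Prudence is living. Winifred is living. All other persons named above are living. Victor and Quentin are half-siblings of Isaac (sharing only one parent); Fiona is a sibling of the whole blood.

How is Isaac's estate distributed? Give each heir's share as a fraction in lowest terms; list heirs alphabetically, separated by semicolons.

Charles 1/12; George 1/6; Judith 1/6; Lydia 1/12; Prudence 1/12; Victor 1/3; Winifred 1/12

No spouse, descendants, or parent survives, so the estate passes to Isaac's siblings per stirpes.
Half-blood and whole-blood siblings take equally under the stated rule.
The estate is divided into 3 equal shares of 1/3 among Victor, Fiona, Quentin.
Victor is living and takes 1/3.
Fiona predeceased; the 1/3 allotted to Fiona's branch passes to Fiona's issue by representation.
The 1/3 is divided into 2 equal shares of 1/6 among George, Judith.
George is living and takes 1/6.
Judith is living and takes 1/6.
Quentin predeceased; the 1/3 allotted to Quentin's branch passes to Quentin's issue by representation.
The 1/3 is divided into 4 equal shares of 1/12 among Charles, Lydia, Prudence, Winifred.
Charles is living and takes 1/12.
Lydia is living and takes 1/12.
Prudence is living and takes 1/12.
Winifred is living and takes 1/12.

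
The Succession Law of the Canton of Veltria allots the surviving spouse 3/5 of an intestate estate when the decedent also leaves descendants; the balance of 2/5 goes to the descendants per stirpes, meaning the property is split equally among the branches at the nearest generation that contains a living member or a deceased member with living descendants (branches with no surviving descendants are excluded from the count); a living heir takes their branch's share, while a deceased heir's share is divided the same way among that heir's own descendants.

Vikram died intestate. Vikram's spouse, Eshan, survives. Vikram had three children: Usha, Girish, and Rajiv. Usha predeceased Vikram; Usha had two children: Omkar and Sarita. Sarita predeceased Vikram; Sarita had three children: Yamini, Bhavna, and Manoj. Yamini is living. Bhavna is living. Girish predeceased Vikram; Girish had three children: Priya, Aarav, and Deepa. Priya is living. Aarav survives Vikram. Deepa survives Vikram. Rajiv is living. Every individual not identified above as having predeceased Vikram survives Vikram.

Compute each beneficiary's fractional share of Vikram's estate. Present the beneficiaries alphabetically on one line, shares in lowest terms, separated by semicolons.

Eshan, as surviving spouse, takes 3/5.
The remaining 2/5 passes to Vikram's descendants per stirpes.
The 2/5 is divided into 3 equal shares of 2/15 among Usha, Girish, Rajiv.
Usha predeceased; the 2/15 allotted to Usha's branch passes to Usha's issue by representation.
The 2/15 is divided into 2 equal shares of 1/15 among Omkar, Sarita.
Omkar is living and takes 1/15.
Sarita predeceased; the 1/15 allotted to Sarita's branch passes to Sarita's issue by representation.
The 1/15 is divided into 3 equal shares of 1/45 among Yamini, Bhavna, Manoj.
Yamini is living and takes 1/45.
Bhavna is living and takes 1/45.
Manoj is living and takes 1/45.
Girish predeceased; the 2/15 allotted to Girish's branch passes to Girish's issue by representation.
The 2/15 is divided into 3 equal shares of 2/45 among Priya, Aarav, Deepa.
Priya is living and takes 2/45.
Aarav is living and takes 2/45.
Deepa is living and takes 2/45.
Rajiv is living and takes 2/15.

Aarav 2/45; Bhavna 1/45; Deepa 2/45; Eshan 3/5; Manoj 1/45; Omkar 1/15; Priya 2/45; Rajiv 2/15; Yamini 1/45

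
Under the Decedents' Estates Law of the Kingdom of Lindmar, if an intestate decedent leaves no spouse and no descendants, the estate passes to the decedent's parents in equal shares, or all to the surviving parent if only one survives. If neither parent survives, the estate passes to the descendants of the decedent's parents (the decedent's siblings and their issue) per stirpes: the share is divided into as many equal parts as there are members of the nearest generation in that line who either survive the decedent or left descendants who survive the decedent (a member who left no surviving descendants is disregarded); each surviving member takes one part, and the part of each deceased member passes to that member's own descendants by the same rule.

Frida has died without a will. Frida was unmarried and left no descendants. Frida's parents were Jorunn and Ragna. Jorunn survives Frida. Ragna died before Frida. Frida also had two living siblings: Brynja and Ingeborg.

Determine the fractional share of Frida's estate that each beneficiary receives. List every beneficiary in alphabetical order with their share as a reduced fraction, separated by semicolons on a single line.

Only one parent, Jorunn, survives, so Jorunn takes the entire estate. The siblings take nothing because a surviving parent has priority.

Jorunn 1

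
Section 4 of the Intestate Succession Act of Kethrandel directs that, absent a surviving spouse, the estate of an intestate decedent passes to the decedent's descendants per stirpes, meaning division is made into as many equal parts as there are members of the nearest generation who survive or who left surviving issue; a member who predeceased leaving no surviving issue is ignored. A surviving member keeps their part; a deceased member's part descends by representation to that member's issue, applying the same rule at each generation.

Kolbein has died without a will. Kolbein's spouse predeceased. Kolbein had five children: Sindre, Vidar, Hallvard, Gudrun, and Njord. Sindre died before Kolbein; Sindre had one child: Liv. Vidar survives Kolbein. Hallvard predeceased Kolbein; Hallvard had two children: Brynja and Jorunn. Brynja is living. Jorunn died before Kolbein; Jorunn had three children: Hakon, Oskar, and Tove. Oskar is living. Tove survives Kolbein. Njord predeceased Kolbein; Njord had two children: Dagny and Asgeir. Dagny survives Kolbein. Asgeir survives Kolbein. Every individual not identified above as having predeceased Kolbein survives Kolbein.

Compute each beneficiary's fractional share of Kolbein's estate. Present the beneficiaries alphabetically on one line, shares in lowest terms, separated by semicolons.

There is no surviving spouse, so the entire estate passes to Kolbein's descendants per stirpes.
The estate is divided into 5 equal shares of 1/5 among Sindre, Vidar, Hallvard, Gudrun, Njord.
Sindre predeceased; the 1/5 allotted to Sindre's branch passes to Sindre's issue by representation.
Liv is the sole taker at this level and receives the full 1/5.
Vidar is living and takes 1/5.
Hallvard predeceased; the 1/5 allotted to Hallvard's branch passes to Hallvard's issue by representation.
The 1/5 is divided into 2 equal shares of 1/10 among Brynja, Jorunn.
Brynja is living and takes 1/10.
Jorunn predeceased; the 1/10 allotted to Jorunn's branch passes to Jorunn's issue by representation.
The 1/10 is divided into 3 equal shares of 1/30 among Hakon, Oskar, Tove.
Hakon is living and takes 1/30.
Oskar is living and takes 1/30.
Tove is living and takes 1/30.
Gudrun is living and takes 1/5.
Njord predeceased; the 1/5 allotted to Njord's branch passes to Njord's issue by representation.
The 1/5 is divided into 2 equal shares of 1/10 among Dagny, Asgeir.
Dagny is living and takes 1/10.
Asgeir is living and takes 1/10.

Asgeir 1/10; Brynja 1/10; Dagny 1/10; Gudrun 1/5; Hakon 1/30; Liv 1/5; Oskar 1/30; Tove 1/30; Vidar 1/5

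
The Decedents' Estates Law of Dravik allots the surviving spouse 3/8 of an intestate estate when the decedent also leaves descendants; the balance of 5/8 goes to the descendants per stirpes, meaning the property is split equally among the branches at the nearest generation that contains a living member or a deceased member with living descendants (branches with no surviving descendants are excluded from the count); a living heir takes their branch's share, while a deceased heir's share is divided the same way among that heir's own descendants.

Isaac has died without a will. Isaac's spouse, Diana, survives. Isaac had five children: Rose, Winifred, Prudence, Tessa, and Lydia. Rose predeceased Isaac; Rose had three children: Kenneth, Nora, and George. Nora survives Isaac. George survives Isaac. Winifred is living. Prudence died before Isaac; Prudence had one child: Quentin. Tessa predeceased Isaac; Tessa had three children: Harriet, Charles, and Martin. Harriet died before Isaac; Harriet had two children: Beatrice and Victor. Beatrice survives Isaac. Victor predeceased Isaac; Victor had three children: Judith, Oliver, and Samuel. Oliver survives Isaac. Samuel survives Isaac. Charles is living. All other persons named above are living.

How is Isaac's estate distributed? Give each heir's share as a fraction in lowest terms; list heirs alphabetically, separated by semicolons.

Beatrice 1/48; Charles 1/24; Diana 3/8; George 1/24; Judith 1/144; Kenneth 1/24; Lydia 1/8; Martin 1/24; Nora 1/24; Oliver 1/144; Quentin 1/8; Samuel 1/144; Winifred 1/8

Diana, as surviving spouse, takes 3/8.
The remaining 5/8 passes to Isaac's descendants per stirpes.
The 5/8 is divided into 5 equal shares of 1/8 among Rose, Winifred, Prudence, Tessa, Lydia.
Rose predeceased; the 1/8 allotted to Rose's branch passes to Rose's issue by representation.
The 1/8 is divided into 3 equal shares of 1/24 among Kenneth, Nora, George.
Kenneth is living and takes 1/24.
Nora is living and takes 1/24.
George is living and takes 1/24.
Winifred is living and takes 1/8.
Prudence predeceased; the 1/8 allotted to Prudence's branch passes to Prudence's issue by representation.
Quentin is the sole taker at this level and receives the full 1/8.
Tessa predeceased; the 1/8 allotted to Tessa's branch passes to Tessa's issue by representation.
The 1/8 is divided into 3 equal shares of 1/24 among Harriet, Charles, Martin.
Harriet predeceased; the 1/24 allotted to Harriet's branch passes to Harriet's issue by representation.
The 1/24 is divided into 2 equal shares of 1/48 among Beatrice, Victor.
Beatrice is living and takes 1/48.
Victor predeceased; the 1/48 allotted to Victor's branch passes to Victor's issue by representation.
The 1/48 is divided into 3 equal shares of 1/144 among Judith, Oliver, Samuel.
Judith is living and takes 1/144.
Oliver is living and takes 1/144.
Samuel is living and takes 1/144.
Charles is living and takes 1/24.
Martin is living and takes 1/24.
Lydia is living and takes 1/8.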